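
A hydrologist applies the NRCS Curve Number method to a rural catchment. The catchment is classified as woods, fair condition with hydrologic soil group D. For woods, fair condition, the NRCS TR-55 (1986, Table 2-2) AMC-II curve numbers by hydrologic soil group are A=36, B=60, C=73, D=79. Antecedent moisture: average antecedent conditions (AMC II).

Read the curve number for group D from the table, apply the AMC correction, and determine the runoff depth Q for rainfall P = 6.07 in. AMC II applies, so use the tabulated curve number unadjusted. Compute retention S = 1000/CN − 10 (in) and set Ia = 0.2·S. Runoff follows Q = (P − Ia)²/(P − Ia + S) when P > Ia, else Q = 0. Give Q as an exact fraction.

NRCS table: woods, fair condition, soil group D → CN(II) = 79
AMC II — tabulated CN = 79 applies directly.
S = 1000/79 − 10 = 210/79 in ≈ 2.658 in
Ia = 0.2S: 0.2·2.658 = 0.532 in (exactly 42/79)
P − Ia = 6.070 − 0.532 = 43753/7900 ≈ 5.538 in (> 0, runoff occurs)
Runoff Q = (P−Ia)²/(P−Ia+S) = (5.538)²/(5.538+2.658) = 1914325009/511548700 ≈ 3.742 in

Q = 1914325009/511548700 in ≈ 3.742 in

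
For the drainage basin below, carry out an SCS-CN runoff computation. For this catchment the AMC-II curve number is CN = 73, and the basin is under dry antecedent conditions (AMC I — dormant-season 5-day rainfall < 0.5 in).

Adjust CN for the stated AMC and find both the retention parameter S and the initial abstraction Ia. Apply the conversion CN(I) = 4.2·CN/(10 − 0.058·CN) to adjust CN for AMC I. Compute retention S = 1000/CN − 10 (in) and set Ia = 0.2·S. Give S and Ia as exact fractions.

Adjust CN=73 to AMC I: 4.2·73/(10 − 0.058·73) → (1533/5) ÷ (2883/500) = 51100/961 ≈ 53.174
Retention S: 1000/CN − 10 with CN=53.174 → S = 4500/511 ≈ 8.806 in
Ia = 0.2·(4500/511) = 900/511 in ≈ 1.761 in

S = 4500/511 in ≈ 8.806 in; Ia = 900/511 in ≈ 1.761 in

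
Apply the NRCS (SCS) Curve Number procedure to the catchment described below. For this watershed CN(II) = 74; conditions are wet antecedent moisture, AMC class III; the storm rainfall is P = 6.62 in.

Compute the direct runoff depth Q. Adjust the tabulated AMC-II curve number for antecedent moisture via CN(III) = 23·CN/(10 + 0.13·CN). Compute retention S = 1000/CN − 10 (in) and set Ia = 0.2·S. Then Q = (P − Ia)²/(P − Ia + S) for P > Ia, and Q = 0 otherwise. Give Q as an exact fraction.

Q = 72189479761/14198126550 in ≈ 5.084 in

Wet (AMC III): CN(III) = 23·74/(10 + 0.13·74) = 1702/(981/50) = 85100/981 ≈ 86.748
Max retention: S = 1000/(85100/981) − 10 = 1300/851 in (≈ 1.528 in)
Ia = 0.2S: 0.2·1.528 = 0.306 in (exactly 260/851)
Excess rainfall: 6.620 − 0.306 = 6.314 in; P > Ia so Q > 0
Q = (268681/42550)²/((268681/42550) + 1300/851) = (72189479761/1810502500)/(333681/42550) = 72189479761/14198126550 in ≈ 5.084 in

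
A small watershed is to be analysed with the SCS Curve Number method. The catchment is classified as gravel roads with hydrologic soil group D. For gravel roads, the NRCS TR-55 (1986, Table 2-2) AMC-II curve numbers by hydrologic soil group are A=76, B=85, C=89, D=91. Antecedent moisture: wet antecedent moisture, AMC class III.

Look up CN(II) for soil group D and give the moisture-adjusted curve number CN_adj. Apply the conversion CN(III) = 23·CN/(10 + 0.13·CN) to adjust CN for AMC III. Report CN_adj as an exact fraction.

CN_adj = 209300/2183 ≈ 95.877

NRCS table: gravel roads, soil group D → CN(II) = 91
CN(III) from CN(II)=91: (23·91)/(10 + 0.13·91) = 209300/2183 ≈ 95.877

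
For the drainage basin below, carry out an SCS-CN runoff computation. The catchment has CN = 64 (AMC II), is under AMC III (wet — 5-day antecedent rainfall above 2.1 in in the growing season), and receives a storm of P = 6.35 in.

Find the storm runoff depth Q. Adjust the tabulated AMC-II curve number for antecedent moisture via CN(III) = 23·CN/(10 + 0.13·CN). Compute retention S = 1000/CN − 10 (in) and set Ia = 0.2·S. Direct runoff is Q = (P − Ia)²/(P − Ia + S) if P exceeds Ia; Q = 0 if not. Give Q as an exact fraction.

Wet (AMC III): CN(III) = 23·64/(10 + 0.13·64) = 1472/(458/25) = 18400/229 ≈ 80.349
S = 1000/(18400/229) − 10 = 225/92 in ≈ 2.446 in
Ia = 0.2·(225/92) = 45/92 in ≈ 0.489 in
Excess rainfall: 6.350 − 0.489 = 5.861 in; P > Ia so Q > 0
Q = (674/115)²/((674/115) + 225/92) = (454276/13225)/(3821/460) = 1817104/439415 in ≈ 4.135 in

Q = 1817104/439415 in ≈ 4.135 in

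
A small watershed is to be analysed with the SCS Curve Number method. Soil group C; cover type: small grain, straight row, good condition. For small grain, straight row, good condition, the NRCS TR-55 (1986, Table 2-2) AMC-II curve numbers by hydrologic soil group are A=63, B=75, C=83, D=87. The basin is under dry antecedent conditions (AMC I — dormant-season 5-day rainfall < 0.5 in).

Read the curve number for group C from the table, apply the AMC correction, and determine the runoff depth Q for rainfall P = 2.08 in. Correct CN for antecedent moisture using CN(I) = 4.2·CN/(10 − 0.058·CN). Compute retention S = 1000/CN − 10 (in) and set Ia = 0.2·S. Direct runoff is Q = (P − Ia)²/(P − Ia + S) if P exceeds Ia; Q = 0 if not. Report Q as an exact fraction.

Q = 579268624/2839303425 in ≈ 0.204 in

NRCS table: small grain, straight row, good condition, soil group C → CN(II) = 83
CN(I) from CN(II)=83: (4.2·83)/(10 − 0.058·83) = 174300/2593 ≈ 67.219
Max retention: S = 1000/(174300/2593) − 10 = 8500/1743 in (≈ 4.877 in)
Ia = 0.2·(8500/1743) = 1700/1743 in ≈ 0.975 in
Since P=2.080 > Ia=0.975: effective rainfall P−Ia = 48136/43575 in
Q = (48136/43575)²/((48136/43575) + 8500/1743) = (2317074496/1898780625)/(260636/43575) = 579268624/2839303425 in ≈ 0.204 in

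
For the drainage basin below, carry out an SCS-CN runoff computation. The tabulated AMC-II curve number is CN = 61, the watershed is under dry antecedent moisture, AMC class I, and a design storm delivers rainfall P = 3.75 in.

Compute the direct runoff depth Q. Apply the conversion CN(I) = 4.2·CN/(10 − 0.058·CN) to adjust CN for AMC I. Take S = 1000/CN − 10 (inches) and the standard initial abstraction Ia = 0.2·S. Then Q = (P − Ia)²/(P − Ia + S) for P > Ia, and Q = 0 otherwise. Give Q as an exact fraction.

Adjust CN=61 to AMC I: 4.2·61/(10 − 0.058·61) → (1281/5) ÷ (3231/500) = 42700/1077 ≈ 39.647
Retention S: 1000/CN − 10 with CN=39.647 → S = 6500/427 ≈ 15.222 in
Ia = 0.2S: 0.2·15.222 = 3.044 in (exactly 1300/427)
Since P=3.750 > Ia=3.044: effective rainfall P−Ia = 1205/1708 in
Runoff Q = (P−Ia)²/(P−Ia+S) = (0.706)²/(0.706+15.222) = 290405/9293228 ≈ 0.031 in

Q = 290405/9293228 in ≈ 0.031 in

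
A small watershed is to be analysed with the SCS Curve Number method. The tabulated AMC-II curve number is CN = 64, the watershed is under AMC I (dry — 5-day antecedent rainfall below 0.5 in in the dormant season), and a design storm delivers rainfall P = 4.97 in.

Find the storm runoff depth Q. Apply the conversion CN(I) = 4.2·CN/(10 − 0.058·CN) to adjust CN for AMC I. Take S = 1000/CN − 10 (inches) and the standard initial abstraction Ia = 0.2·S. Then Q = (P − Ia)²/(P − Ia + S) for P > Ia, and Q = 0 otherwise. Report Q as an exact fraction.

Q = 643204/1921325 in ≈ 0.335 in

Dry (AMC I): CN(I) = 4.2·64/(10 − 0.058·64) = (1344/5)/(786/125) = 5600/131 ≈ 42.748
Retention S: 1000/CN − 10 with CN=42.748 → S = 375/28 ≈ 13.393 in
Initial abstraction Ia = S/5 = (375/28)/5 = 75/28 ≈ 2.679 in
Since P=4.970 > Ia=2.679: effective rainfall P−Ia = 401/175 in
Q: (401/175)² ÷ (10979/700) = 643204/1921325 in (≈ 0.335 in)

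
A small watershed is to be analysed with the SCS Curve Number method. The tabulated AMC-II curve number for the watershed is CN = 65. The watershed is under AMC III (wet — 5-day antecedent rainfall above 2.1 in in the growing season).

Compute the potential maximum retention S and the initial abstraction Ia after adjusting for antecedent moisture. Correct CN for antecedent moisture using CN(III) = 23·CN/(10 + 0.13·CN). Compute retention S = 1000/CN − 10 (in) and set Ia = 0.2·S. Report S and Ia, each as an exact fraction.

Adjust CN=65 to AMC III: 23·65/(10 + 0.13·65) → 1495 ÷ (369/20) = 29900/369 ≈ 81.030
Max retention: S = 1000/(29900/369) − 10 = 700/299 in (≈ 2.341 in)
Ia = 0.2S: 0.2·2.341 = 0.468 in (exactly 140/299)

S = 700/299 in ≈ 2.341 in; Ia = 140/299 in ≈ 0.468 in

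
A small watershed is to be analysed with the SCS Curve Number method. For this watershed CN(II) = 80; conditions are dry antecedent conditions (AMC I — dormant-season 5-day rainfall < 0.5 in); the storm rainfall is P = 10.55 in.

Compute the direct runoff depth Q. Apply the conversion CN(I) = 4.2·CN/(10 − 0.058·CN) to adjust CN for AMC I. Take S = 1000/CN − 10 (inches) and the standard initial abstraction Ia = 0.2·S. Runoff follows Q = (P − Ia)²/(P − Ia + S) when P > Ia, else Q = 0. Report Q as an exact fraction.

CN(I) from CN(II)=80: (4.2·80)/(10 − 0.058·80) = 4200/67 ≈ 62.687
Retention S: 1000/CN − 10 with CN=62.687 → S = 125/21 ≈ 5.952 in
Ia = 0.2S: 0.2·5.952 = 1.190 in (exactly 25/21)
Excess rainfall: 10.550 − 1.190 = 9.360 in; P > Ia so Q > 0
Q: (3931/420)² ÷ (6431/420) = 15452761/2701020 in (≈ 5.721 in)

Q = 15452761/2701020 in ≈ 5.721 in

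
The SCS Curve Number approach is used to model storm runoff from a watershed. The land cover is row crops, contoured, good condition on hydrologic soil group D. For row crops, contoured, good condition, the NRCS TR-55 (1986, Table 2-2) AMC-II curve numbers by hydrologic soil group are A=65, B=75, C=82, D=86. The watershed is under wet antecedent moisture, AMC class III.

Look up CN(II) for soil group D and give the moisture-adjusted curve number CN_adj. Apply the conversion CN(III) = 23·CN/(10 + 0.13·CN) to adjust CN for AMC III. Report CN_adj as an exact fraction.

NRCS table: row crops, contoured, good condition, soil group D → CN(II) = 86
Adjust CN=86 to AMC III: 23·86/(10 + 0.13·86) → 1978 ÷ (1059/50) = 98900/1059 ≈ 93.390

CN_adj = 98900/1059 ≈ 93.390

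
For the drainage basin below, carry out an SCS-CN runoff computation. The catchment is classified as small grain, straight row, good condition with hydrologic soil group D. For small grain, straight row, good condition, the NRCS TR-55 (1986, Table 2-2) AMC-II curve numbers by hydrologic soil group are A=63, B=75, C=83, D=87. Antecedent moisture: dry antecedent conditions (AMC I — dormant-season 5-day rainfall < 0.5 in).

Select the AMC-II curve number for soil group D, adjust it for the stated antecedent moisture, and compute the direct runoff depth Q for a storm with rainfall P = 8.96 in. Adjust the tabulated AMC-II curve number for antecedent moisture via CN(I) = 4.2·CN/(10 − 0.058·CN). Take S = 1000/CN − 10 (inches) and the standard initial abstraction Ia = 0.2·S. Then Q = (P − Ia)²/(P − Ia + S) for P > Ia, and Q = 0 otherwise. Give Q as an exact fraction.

NRCS table: small grain, straight row, good condition, soil group D → CN(II) = 87
Dry (AMC I): CN(I) = 4.2·87/(10 − 0.058·87) = (1827/5)/(2477/500) = 182700/2477 ≈ 73.759
S = 1000/(182700/2477) − 10 = 6500/1827 in ≈ 3.558 in
Ia = 0.2S: 0.2·3.558 = 0.712 in (exactly 1300/1827)
Since P=8.960 > Ia=0.712: effective rainfall P−Ia = 376748/45675 in
Q = (376748/45675)²/((376748/45675) + 6500/1827) = (141939055504/2086205625)/(539248/45675) = 8871190969/1539384525 in ≈ 5.763 in

Q = 8871190969/1539384525 in ≈ 5.763 in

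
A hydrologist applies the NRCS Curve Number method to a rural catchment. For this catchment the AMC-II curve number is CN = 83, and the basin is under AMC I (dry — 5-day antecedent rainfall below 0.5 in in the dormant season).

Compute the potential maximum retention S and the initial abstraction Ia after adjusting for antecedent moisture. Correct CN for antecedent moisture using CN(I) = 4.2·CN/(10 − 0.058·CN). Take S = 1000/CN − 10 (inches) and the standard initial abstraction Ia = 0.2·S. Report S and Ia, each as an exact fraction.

S = 8500/1743 in ≈ 4.877 in; Ia = 1700/1743 in ≈ 0.975 in

Adjust CN=83 to AMC I: 4.2·83/(10 − 0.058·83) → (1743/5) ÷ (2593/500) = 174300/2593 ≈ 67.219
S = 1000/(174300/2593) − 10 = 8500/1743 in ≈ 4.877 in
Ia = 0.2S: 0.2·4.877 = 0.975 in (exactly 1700/1743)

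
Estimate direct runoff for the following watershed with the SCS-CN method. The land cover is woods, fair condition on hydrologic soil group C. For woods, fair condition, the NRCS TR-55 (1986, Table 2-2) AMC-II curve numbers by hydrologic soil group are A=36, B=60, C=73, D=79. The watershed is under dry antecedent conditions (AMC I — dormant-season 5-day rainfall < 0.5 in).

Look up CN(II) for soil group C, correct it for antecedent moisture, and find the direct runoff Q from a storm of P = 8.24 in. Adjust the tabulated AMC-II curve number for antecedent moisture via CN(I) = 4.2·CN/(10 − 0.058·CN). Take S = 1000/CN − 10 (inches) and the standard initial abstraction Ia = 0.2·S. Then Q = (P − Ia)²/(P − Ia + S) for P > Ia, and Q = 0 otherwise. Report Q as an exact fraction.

Q = 3425105378/1247261575 in ≈ 2.746 in

NRCS table: woods, fair condition, soil group C → CN(II) = 73
CN(I) from CN(II)=73: (4.2·73)/(10 − 0.058·73) = 51100/961 ≈ 53.174
S = 1000/(51100/961) − 10 = 4500/511 in ≈ 8.806 in
Initial abstraction Ia = S/5 = (4500/511)/5 = 900/511 ≈ 1.761 in
Since P=8.240 > Ia=1.761: effective rainfall P−Ia = 82766/12775 in
Q = (82766/12775)²/((82766/12775) + 4500/511) = (6850210756/163200625)/(195266/12775) = 3425105378/1247261575 in ≈ 2.746 in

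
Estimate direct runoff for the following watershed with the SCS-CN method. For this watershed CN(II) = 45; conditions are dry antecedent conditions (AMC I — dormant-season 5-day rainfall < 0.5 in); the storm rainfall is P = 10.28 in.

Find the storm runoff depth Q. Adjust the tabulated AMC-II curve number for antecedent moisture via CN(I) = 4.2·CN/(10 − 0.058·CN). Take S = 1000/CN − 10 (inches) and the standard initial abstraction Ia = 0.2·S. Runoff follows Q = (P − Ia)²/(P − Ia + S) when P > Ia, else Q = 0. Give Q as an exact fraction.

Q = 444071329/749257425 in ≈ 0.593 in

Dry (AMC I): CN(I) = 4.2·45/(10 − 0.058·45) = 189/(739/100) = 18900/739 ≈ 25.575
S = 1000/(18900/739) − 10 = 5500/189 in ≈ 29.101 in
Ia = 0.2S: 0.2·29.101 = 5.820 in (exactly 1100/189)
Since P=10.280 > Ia=5.820: effective rainfall P−Ia = 21073/4725 in
Runoff Q = (P−Ia)²/(P−Ia+S) = (4.460)²/(4.460+29.101) = 444071329/749257425 ≈ 0.593 in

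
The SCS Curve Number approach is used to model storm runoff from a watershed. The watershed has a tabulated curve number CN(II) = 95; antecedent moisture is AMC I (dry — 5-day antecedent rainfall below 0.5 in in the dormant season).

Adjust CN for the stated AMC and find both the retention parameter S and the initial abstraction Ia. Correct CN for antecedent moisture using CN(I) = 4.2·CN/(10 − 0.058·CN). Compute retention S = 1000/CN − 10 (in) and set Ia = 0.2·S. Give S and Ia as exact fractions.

S = 500/399 in ≈ 1.253 in; Ia = 100/399 in ≈ 0.251 in

CN(I) from CN(II)=95: (4.2·95)/(10 − 0.058·95) = 39900/449 ≈ 88.864
Retention S: 1000/CN − 10 with CN=88.864 → S = 500/399 ≈ 1.253 in
Ia = 0.2S: 0.2·1.253 = 0.251 in (exactly 100/399)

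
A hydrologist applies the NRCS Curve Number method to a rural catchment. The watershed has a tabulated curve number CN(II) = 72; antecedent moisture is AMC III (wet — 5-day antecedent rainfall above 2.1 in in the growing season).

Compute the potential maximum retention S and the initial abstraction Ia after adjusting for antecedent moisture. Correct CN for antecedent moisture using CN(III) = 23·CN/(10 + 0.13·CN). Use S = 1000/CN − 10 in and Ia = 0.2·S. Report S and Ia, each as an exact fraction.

CN(III) from CN(II)=72: (23·72)/(10 + 0.13·72) = 10350/121 ≈ 85.537
S = 1000/(10350/121) − 10 = 350/207 in ≈ 1.691 in
Ia = 0.2S: 0.2·1.691 = 0.338 in (exactly 70/207)

S = 350/207 in ≈ 1.691 in; Ia = 70/207 in ≈ 0.338 in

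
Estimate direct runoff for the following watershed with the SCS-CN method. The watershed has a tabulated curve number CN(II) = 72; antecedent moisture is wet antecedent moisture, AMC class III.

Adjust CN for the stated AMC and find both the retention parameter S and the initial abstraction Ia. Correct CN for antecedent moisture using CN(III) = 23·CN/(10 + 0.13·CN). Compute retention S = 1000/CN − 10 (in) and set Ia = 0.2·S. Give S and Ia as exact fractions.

Wet (AMC III): CN(III) = 23·72/(10 + 0.13·72) = 1656/(484/25) = 10350/121 ≈ 85.537
S = 1000/(10350/121) − 10 = 350/207 in ≈ 1.691 in
Ia = 0.2·(350/207) = 70/207 in ≈ 0.338 in

S = 350/207 in ≈ 1.691 in; Ia = 70/207 in ≈ 0.338 in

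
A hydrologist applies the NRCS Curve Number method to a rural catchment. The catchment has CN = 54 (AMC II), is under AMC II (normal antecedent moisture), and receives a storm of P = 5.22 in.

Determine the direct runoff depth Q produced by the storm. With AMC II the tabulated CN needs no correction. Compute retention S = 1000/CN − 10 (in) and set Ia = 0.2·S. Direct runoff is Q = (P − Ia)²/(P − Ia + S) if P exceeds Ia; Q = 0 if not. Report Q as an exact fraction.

CN(II) = 54; AMC II needs no correction.
Max retention: S = 1000/54 − 10 = 230/27 in (≈ 8.519 in)
Ia = 0.2S: 0.2·8.519 = 1.704 in (exactly 46/27)
P − Ia = 5.220 − 1.704 = 4747/1350 ≈ 3.516 in (> 0, runoff occurs)
Runoff Q = (P−Ia)²/(P−Ia+S) = (3.516)²/(3.516+8.519) = 22534009/21933450 ≈ 1.027 in

Q = 22534009/21933450 in ≈ 1.027 in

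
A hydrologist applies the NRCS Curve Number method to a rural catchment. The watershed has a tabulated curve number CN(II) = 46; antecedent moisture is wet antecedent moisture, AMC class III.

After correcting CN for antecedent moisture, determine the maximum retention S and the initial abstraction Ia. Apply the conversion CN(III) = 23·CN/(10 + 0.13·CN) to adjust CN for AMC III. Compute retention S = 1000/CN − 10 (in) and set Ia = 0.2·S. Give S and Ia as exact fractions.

S = 2700/529 in ≈ 5.104 in; Ia = 540/529 in ≈ 1.021 in

Adjust CN=46 to AMC III: 23·46/(10 + 0.13·46) → 1058 ÷ (799/50) = 52900/799 ≈ 66.208
Max retention: S = 1000/(52900/799) − 10 = 2700/529 in (≈ 5.104 in)
Ia = 0.2S: 0.2·5.104 = 1.021 in (exactly 540/529)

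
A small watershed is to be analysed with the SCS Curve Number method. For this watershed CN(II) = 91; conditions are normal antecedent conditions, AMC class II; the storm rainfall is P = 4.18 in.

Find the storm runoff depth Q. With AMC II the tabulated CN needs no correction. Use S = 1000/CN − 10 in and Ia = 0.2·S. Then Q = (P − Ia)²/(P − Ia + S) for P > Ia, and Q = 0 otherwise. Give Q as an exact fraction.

CN(II) = 91; AMC II needs no correction.
S = 1000/91 − 10 = 90/91 in ≈ 0.989 in
Initial abstraction Ia = S/5 = (90/91)/5 = 18/91 ≈ 0.198 in
Since P=4.180 > Ia=0.198: effective rainfall P−Ia = 18119/4550 in
Q: (18119/4550)² ÷ (22619/4550) = 328298161/102916450 in (≈ 3.190 in)

Q = 328298161/102916450 in ≈ 3.190 in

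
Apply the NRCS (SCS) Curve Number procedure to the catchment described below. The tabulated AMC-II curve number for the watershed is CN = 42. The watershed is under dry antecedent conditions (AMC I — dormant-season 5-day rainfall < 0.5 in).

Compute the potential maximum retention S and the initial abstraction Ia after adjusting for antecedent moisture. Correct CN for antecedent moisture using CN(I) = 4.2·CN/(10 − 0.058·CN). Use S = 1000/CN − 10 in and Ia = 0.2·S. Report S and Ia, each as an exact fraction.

Adjust CN=42 to AMC I: 4.2·42/(10 − 0.058·42) → (882/5) ÷ (1891/250) = 44100/1891 ≈ 23.321
S = 1000/(44100/1891) − 10 = 14500/441 in ≈ 32.880 in
Initial abstraction Ia = S/5 = (14500/441)/5 = 2900/441 ≈ 6.576 in

S = 14500/441 in ≈ 32.880 in; Ia = 2900/441 in ≈ 6.576 in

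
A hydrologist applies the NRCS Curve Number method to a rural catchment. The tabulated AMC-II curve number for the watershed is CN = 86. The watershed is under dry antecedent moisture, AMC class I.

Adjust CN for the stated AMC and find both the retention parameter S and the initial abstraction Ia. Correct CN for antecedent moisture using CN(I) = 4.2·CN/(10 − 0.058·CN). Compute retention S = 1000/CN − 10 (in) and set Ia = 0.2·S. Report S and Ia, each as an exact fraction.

S = 500/129 in ≈ 3.876 in; Ia = 100/129 in ≈ 0.775 in

Dry (AMC I): CN(I) = 4.2·86/(10 − 0.058·86) = (1806/5)/(1253/250) = 12900/179 ≈ 72.067
Max retention: S = 1000/(12900/179) − 10 = 500/129 in (≈ 3.876 in)
Ia = 0.2S: 0.2·3.876 = 0.775 in (exactly 100/129)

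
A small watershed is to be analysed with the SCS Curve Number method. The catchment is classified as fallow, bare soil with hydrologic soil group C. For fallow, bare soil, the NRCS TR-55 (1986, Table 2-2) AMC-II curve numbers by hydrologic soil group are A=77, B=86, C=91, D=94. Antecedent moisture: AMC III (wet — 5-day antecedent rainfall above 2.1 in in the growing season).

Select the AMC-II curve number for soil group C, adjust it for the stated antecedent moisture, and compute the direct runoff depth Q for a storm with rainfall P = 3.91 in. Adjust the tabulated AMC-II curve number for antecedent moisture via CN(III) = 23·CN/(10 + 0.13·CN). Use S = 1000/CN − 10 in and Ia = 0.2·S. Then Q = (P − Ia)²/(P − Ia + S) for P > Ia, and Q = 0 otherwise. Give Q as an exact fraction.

Q = 640580931769/186352975900 in ≈ 3.437 in

NRCS table: fallow, bare soil, soil group C → CN(II) = 91
Wet (AMC III): CN(III) = 23·91/(10 + 0.13·91) = 2093/(2183/100) = 209300/2183 ≈ 95.877
Max retention: S = 1000/(209300/2183) − 10 = 900/2093 in (≈ 0.430 in)
Ia = 0.2·(900/2093) = 180/2093 in ≈ 0.086 in
Excess rainfall: 3.910 − 0.086 = 3.824 in; P > Ia so Q > 0
Q: (800363/209300)² ÷ (890363/209300) = 640580931769/186352975900 in (≈ 3.437 in)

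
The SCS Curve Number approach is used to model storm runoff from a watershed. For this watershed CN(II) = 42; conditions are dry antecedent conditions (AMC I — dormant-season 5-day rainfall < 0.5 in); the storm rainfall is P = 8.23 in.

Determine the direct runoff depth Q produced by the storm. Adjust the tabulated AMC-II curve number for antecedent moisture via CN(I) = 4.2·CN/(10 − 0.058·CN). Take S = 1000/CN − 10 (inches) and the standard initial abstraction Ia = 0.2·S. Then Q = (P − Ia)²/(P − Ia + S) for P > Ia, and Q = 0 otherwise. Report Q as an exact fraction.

Q = 5320681249/67161786300 in ≈ 0.079 in

Adjust CN=42 to AMC I: 4.2·42/(10 − 0.058·42) → (882/5) ÷ (1891/250) = 44100/1891 ≈ 23.321
Retention S: 1000/CN − 10 with CN=23.321 → S = 14500/441 ≈ 32.880 in
Ia = 0.2·(14500/441) = 2900/441 in ≈ 6.576 in
Excess rainfall: 8.230 − 6.576 = 1.654 in; P > Ia so Q > 0
Q: (72943/44100)² ÷ (1522943/44100) = 5320681249/67161786300 in (≈ 0.079 in)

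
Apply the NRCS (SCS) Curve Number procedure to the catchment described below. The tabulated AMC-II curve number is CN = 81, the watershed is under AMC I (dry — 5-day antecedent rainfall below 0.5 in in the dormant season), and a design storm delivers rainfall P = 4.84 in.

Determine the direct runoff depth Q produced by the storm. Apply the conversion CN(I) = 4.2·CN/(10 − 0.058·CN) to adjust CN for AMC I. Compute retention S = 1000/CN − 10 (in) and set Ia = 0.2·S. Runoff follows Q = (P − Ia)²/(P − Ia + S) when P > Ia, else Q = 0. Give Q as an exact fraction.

Q = 25065539041/16832288025 in ≈ 1.489 in

CN(I) from CN(II)=81: (4.2·81)/(10 − 0.058·81) = 170100/2651 ≈ 64.164
Max retention: S = 1000/(170100/2651) − 10 = 9500/1701 in (≈ 5.585 in)
Initial abstraction Ia = S/5 = (9500/1701)/5 = 1900/1701 ≈ 1.117 in
Since P=4.840 > Ia=1.117: effective rainfall P−Ia = 158321/42525 in
Q: (158321/42525)² ÷ (395821/42525) = 25065539041/16832288025 in (≈ 1.489 in)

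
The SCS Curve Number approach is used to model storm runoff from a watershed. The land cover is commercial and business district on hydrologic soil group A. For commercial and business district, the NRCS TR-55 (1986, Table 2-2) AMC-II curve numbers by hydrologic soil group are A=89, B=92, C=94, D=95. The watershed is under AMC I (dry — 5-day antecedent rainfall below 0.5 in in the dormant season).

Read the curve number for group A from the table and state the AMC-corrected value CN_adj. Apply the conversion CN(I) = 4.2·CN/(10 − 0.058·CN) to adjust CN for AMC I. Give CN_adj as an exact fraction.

CN_adj = 186900/2419 ≈ 77.263

NRCS table: commercial and business district, soil group A → CN(II) = 89
CN(I) from CN(II)=89: (4.2·89)/(10 − 0.058·89) = 186900/2419 ≈ 77.263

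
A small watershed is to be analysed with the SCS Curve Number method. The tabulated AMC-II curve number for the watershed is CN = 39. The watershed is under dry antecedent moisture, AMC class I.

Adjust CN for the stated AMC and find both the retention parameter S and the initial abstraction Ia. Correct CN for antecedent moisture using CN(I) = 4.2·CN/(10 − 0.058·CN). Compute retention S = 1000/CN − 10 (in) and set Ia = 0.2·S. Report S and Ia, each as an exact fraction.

S = 30500/819 in ≈ 37.241 in; Ia = 6100/819 in ≈ 7.448 in

Adjust CN=39 to AMC I: 4.2·39/(10 − 0.058·39) → (819/5) ÷ (3869/500) = 81900/3869 ≈ 21.168
Retention S: 1000/CN − 10 with CN=21.168 → S = 30500/819 ≈ 37.241 in
Ia = 0.2·(30500/819) = 6100/819 in ≈ 7.448 in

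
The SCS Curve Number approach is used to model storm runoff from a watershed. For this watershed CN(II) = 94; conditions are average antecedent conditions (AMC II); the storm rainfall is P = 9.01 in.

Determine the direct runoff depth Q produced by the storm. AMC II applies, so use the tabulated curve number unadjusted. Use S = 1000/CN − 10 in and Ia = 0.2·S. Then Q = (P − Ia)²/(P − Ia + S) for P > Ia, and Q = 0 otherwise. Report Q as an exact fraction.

Q = 1742812009/210310900 in ≈ 8.287 in

CN(II) = 94; AMC II needs no correction.
Retention S: 1000/CN − 10 with CN=94.000 → S = 30/47 ≈ 0.638 in
Ia = 0.2S: 0.2·0.638 = 0.128 in (exactly 6/47)
Since P=9.010 > Ia=0.128: effective rainfall P−Ia = 41747/4700 in
Q: (41747/4700)² ÷ (44747/4700) = 1742812009/210310900 in (≈ 8.287 in)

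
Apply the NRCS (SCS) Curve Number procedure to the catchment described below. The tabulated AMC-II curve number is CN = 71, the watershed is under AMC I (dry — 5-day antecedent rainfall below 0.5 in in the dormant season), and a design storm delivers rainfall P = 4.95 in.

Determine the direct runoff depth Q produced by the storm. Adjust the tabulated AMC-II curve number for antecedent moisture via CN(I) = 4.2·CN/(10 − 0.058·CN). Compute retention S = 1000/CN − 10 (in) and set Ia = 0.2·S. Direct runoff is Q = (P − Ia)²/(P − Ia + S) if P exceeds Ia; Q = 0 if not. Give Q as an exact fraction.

Adjust CN=71 to AMC I: 4.2·71/(10 − 0.058·71) → (1491/5) ÷ (2941/500) = 149100/2941 ≈ 50.697
S = 1000/(149100/2941) − 10 = 14500/1491 in ≈ 9.725 in
Initial abstraction Ia = S/5 = (14500/1491)/5 = 2900/1491 ≈ 1.945 in
P − Ia = 4.950 − 1.945 = 89609/29820 ≈ 3.005 in (> 0, runoff occurs)
Q: (89609/29820)² ÷ (379609/29820) = 8029772881/11319940380 in (≈ 0.709 in)

Q = 8029772881/11319940380 in ≈ 0.709 in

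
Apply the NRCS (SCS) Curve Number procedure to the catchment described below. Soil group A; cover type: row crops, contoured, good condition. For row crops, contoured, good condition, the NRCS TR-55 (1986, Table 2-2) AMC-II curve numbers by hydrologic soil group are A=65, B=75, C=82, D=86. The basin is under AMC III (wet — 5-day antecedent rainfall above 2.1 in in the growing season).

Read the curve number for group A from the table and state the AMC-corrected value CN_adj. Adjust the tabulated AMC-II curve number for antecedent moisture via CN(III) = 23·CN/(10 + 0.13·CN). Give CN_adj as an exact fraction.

CN_adj = 29900/369 ≈ 81.030

NRCS table: row crops, contoured, good condition, soil group A → CN(II) = 65
Wet (AMC III): CN(III) = 23·65/(10 + 0.13·65) = 1495/(369/20) = 29900/369 ≈ 81.030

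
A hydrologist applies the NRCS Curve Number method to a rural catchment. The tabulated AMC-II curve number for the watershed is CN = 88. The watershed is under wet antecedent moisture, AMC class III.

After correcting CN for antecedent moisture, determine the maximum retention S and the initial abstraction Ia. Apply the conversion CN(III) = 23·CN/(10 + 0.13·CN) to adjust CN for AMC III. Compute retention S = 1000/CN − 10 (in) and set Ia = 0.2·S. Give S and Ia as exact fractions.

Wet (AMC III): CN(III) = 23·88/(10 + 0.13·88) = 2024/(536/25) = 6325/67 ≈ 94.403
S = 1000/(6325/67) − 10 = 150/253 in ≈ 0.593 in
Ia = 0.2S: 0.2·0.593 = 0.119 in (exactly 30/253)

S = 150/253 in ≈ 0.593 in; Ia = 30/253 in ≈ 0.119 in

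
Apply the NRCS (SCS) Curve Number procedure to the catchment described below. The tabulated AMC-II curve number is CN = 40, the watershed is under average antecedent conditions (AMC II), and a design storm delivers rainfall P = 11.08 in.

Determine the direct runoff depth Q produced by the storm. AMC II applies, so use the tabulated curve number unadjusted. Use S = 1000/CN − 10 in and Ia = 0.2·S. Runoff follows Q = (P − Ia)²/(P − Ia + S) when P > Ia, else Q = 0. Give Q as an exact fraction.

Q = 40804/14425 in ≈ 2.829 in

Average conditions: CN = 40 (no AMC adjustment).
Retention S: 1000/CN − 10 with CN=40.000 → S = 15 ≈ 15.000 in
Ia = 0.2S: 0.2·15.000 = 3.000 in (exactly 3)
Since P=11.080 > Ia=3.000: effective rainfall P−Ia = 202/25 in
Runoff Q = (P−Ia)²/(P−Ia+S) = (8.080)²/(8.080+15.000) = 40804/14425 ≈ 2.829 in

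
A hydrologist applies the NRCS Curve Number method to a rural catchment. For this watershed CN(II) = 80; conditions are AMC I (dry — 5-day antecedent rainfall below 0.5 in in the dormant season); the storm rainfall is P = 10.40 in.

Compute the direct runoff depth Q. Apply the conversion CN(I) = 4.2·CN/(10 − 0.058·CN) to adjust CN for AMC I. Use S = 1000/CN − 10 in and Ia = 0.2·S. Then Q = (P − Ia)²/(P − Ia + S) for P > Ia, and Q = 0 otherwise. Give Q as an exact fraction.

Q = 935089/167160 in ≈ 5.594 in

CN(I) from CN(II)=80: (4.2·80)/(10 − 0.058·80) = 4200/67 ≈ 62.687
Max retention: S = 1000/(4200/67) − 10 = 125/21 in (≈ 5.952 in)
Initial abstraction Ia = S/5 = (125/21)/5 = 25/21 ≈ 1.190 in
Excess rainfall: 10.400 − 1.190 = 9.210 in; P > Ia so Q > 0
Q: (967/105)² ÷ (1592/105) = 935089/167160 in (≈ 5.594 in)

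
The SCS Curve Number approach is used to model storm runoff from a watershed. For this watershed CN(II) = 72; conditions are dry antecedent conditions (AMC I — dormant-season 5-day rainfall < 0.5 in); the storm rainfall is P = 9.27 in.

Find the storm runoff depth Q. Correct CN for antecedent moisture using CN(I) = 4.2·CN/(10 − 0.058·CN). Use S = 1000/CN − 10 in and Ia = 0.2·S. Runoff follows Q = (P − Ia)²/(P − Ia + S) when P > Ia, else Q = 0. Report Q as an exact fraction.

CN(I) from CN(II)=72: (4.2·72)/(10 − 0.058·72) = 675/13 ≈ 51.923
S = 1000/(675/13) − 10 = 250/27 in ≈ 9.259 in
Ia = 0.2·(250/27) = 50/27 in ≈ 1.852 in
Excess rainfall: 9.270 − 1.852 = 7.418 in; P > Ia so Q > 0
Q = (20029/2700)²/((20029/2700) + 250/27) = (401160841/7290000)/(45029/2700) = 401160841/121578300 in ≈ 3.300 in

Q = 401160841/121578300 in ≈ 3.300 in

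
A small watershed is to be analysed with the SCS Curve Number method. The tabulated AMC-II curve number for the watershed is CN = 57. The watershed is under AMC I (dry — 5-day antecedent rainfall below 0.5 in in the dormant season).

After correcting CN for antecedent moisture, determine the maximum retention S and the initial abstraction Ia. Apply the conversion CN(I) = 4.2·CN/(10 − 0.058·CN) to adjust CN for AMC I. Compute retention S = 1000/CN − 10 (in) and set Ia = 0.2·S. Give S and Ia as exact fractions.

CN(I) from CN(II)=57: (4.2·57)/(10 − 0.058·57) = 119700/3347 ≈ 35.763
Retention S: 1000/CN − 10 with CN=35.763 → S = 21500/1197 ≈ 17.962 in
Ia = 0.2S: 0.2·17.962 = 3.592 in (exactly 4300/1197)

S = 21500/1197 in ≈ 17.962 in; Ia = 4300/1197 in ≈ 3.592 in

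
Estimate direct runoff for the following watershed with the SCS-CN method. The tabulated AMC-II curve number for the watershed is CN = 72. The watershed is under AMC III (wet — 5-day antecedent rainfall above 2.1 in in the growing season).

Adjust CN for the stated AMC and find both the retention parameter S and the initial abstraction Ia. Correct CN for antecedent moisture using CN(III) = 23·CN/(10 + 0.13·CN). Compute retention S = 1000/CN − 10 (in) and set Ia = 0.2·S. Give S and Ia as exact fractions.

S = 350/207 in ≈ 1.691 in; Ia = 70/207 in ≈ 0.338 in

Wet (AMC III): CN(III) = 23·72/(10 + 0.13·72) = 1656/(484/25) = 10350/121 ≈ 85.537
S = 1000/(10350/121) − 10 = 350/207 in ≈ 1.691 in
Ia = 0.2·(350/207) = 70/207 in ≈ 0.338 in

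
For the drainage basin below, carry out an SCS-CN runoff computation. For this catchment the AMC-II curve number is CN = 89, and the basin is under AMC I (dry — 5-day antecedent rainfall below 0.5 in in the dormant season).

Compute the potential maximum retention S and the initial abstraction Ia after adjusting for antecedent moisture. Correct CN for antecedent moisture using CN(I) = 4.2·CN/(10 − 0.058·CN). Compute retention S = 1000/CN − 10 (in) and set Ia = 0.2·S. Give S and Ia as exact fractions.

Adjust CN=89 to AMC I: 4.2·89/(10 − 0.058·89) → (1869/5) ÷ (2419/500) = 186900/2419 ≈ 77.263
S = 1000/(186900/2419) − 10 = 5500/1869 in ≈ 2.943 in
Ia = 0.2·(5500/1869) = 1100/1869 in ≈ 0.589 in

S = 5500/1869 in ≈ 2.943 in; Ia = 1100/1869 in ≈ 0.589 in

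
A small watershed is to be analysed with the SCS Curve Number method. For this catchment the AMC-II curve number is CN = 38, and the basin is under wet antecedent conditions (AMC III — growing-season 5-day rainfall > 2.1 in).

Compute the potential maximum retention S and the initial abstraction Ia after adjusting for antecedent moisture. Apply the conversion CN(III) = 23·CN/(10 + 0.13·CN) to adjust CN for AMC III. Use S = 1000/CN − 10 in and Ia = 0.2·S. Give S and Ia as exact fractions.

S = 3100/437 in ≈ 7.094 in; Ia = 620/437 in ≈ 1.419 in

CN(III) from CN(II)=38: (23·38)/(10 + 0.13·38) = 43700/747 ≈ 58.501
S = 1000/(43700/747) − 10 = 3100/437 in ≈ 7.094 in
Initial abstraction Ia = S/5 = (3100/437)/5 = 620/437 ≈ 1.419 in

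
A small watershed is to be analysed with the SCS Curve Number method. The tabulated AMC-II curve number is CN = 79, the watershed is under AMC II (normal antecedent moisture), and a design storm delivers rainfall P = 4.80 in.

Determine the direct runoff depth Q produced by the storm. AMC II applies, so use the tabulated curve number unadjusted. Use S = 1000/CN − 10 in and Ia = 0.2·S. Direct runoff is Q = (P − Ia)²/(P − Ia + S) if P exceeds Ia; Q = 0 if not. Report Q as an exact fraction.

Q = 78961/30020 in ≈ 2.630 in

AMC II — tabulated CN = 79 applies directly.
Max retention: S = 1000/79 − 10 = 210/79 in (≈ 2.658 in)
Ia = 0.2·(210/79) = 42/79 in ≈ 0.532 in
Since P=4.800 > Ia=0.532: effective rainfall P−Ia = 1686/395 in
Q: (1686/395)² ÷ (2736/395) = 78961/30020 in (≈ 2.630 in)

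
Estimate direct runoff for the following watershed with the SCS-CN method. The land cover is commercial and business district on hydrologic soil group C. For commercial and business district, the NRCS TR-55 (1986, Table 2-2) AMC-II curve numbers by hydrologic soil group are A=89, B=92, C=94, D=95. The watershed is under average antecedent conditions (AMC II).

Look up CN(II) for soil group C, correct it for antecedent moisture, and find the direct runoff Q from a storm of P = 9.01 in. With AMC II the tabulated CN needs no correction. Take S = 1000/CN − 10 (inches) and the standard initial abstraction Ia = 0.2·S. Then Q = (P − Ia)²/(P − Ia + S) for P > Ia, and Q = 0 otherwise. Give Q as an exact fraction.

Q = 1742812009/210310900 in ≈ 8.287 in

NRCS table: commercial and business district, soil group C → CN(II) = 94
AMC II — tabulated CN = 94 applies directly.
Retention S: 1000/CN − 10 with CN=94.000 → S = 30/47 ≈ 0.638 in
Initial abstraction Ia = S/5 = (30/47)/5 = 6/47 ≈ 0.128 in
P − Ia = 9.010 − 0.128 = 41747/4700 ≈ 8.882 in (> 0, runoff occurs)
Runoff Q = (P−Ia)²/(P−Ia+S) = (8.882)²/(8.882+0.638) = 1742812009/210310900 ≈ 8.287 in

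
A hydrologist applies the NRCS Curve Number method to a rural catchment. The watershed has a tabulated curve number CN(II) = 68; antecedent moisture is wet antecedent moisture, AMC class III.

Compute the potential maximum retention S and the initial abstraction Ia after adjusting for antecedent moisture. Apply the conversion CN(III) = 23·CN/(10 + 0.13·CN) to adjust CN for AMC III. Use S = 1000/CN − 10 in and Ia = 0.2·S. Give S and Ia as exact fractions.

CN(III) from CN(II)=68: (23·68)/(10 + 0.13·68) = 39100/471 ≈ 83.015
Retention S: 1000/CN − 10 with CN=83.015 → S = 800/391 ≈ 2.046 in
Initial abstraction Ia = S/5 = (800/391)/5 = 160/391 ≈ 0.409 in

S = 800/391 in ≈ 2.046 in; Ia = 160/391 in ≈ 0.409 in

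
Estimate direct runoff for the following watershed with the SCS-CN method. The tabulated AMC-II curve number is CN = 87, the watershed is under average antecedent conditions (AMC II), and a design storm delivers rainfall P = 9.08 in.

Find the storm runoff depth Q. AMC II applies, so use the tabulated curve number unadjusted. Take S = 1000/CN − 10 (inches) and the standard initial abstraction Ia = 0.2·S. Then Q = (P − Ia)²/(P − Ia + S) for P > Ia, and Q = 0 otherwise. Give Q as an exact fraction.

Q = 364771801/48609075 in ≈ 7.504 in

CN(II) = 87; AMC II needs no correction.
S = 1000/87 − 10 = 130/87 in ≈ 1.494 in
Ia = 0.2S: 0.2·1.494 = 0.299 in (exactly 26/87)
Since P=9.080 > Ia=0.299: effective rainfall P−Ia = 19099/2175 in
Q = (19099/2175)²/((19099/2175) + 130/87) = (364771801/4730625)/(22349/2175) = 364771801/48609075 in ≈ 7.504 in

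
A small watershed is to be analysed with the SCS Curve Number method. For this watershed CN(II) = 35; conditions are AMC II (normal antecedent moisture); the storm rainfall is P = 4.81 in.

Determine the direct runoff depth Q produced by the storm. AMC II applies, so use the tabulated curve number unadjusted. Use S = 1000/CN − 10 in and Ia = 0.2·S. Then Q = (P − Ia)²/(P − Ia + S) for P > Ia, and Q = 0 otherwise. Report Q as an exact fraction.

Q = 45253/741300 in ≈ 0.061 in

AMC II — tabulated CN = 35 applies directly.
Max retention: S = 1000/35 − 10 = 130/7 in (≈ 18.571 in)
Ia = 0.2·(130/7) = 26/7 in ≈ 3.714 in
P − Ia = 4.810 − 3.714 = 767/700 ≈ 1.096 in (> 0, runoff occurs)
Q = (767/700)²/((767/700) + 130/7) = (588289/490000)/(13767/700) = 45253/741300 in ≈ 0.061 in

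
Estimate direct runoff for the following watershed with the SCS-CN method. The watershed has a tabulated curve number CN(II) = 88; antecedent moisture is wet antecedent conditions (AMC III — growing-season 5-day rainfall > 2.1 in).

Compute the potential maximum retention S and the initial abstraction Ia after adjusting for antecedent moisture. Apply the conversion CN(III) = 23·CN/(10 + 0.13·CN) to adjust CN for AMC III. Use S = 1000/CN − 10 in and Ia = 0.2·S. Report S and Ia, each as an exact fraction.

Adjust CN=88 to AMC III: 23·88/(10 + 0.13·88) → 2024 ÷ (536/25) = 6325/67 ≈ 94.403
Max retention: S = 1000/(6325/67) − 10 = 150/253 in (≈ 0.593 in)
Ia = 0.2·(150/253) = 30/253 in ≈ 0.119 in

S = 150/253 in ≈ 0.593 in; Ia = 30/253 in ≈ 0.119 in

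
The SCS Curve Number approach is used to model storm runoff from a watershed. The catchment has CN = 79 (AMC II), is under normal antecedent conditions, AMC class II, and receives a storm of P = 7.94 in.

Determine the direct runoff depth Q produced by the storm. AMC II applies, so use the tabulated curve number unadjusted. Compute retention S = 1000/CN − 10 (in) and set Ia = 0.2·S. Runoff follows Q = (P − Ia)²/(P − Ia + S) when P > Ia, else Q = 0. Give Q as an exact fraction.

Q = 856323169/157063850 in ≈ 5.452 in

CN(II) = 79; AMC II needs no correction.
S = 1000/79 − 10 = 210/79 in ≈ 2.658 in
Ia = 0.2·(210/79) = 42/79 in ≈ 0.532 in
Since P=7.940 > Ia=0.532: effective rainfall P−Ia = 29263/3950 in
Q: (29263/3950)² ÷ (39763/3950) = 856323169/157063850 in (≈ 5.452 in)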